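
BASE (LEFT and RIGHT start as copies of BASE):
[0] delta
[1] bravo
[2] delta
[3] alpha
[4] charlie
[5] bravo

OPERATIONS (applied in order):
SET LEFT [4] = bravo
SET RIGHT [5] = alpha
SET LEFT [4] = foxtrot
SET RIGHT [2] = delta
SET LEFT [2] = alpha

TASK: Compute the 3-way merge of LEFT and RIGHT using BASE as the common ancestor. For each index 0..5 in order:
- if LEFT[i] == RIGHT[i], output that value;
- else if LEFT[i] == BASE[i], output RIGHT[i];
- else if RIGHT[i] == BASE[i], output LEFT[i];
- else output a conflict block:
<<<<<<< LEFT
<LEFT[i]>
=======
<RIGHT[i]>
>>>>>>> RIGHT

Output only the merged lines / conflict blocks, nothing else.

Final LEFT:  [delta, bravo, alpha, alpha, foxtrot, bravo]
Final RIGHT: [delta, bravo, delta, alpha, charlie, alpha]
i=0: L=delta R=delta -> agree -> delta
i=1: L=bravo R=bravo -> agree -> bravo
i=2: L=alpha, R=delta=BASE -> take LEFT -> alpha
i=3: L=alpha R=alpha -> agree -> alpha
i=4: L=foxtrot, R=charlie=BASE -> take LEFT -> foxtrot
i=5: L=bravo=BASE, R=alpha -> take RIGHT -> alpha

Answer: delta
bravo
alpha
alpha
foxtrot
alpha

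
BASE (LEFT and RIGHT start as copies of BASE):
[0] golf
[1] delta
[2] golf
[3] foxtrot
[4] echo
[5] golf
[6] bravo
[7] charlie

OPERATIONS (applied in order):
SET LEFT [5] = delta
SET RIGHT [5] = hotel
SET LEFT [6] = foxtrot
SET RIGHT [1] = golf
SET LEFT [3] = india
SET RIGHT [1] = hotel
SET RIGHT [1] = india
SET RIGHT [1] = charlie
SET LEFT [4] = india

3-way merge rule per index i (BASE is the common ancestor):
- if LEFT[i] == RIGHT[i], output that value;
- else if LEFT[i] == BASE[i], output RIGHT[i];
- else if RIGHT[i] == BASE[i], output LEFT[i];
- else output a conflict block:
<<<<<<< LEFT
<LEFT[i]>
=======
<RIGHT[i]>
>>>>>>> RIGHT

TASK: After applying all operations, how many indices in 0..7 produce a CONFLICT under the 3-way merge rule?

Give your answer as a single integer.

Answer: 1

Derivation:
Final LEFT:  [golf, delta, golf, india, india, delta, foxtrot, charlie]
Final RIGHT: [golf, charlie, golf, foxtrot, echo, hotel, bravo, charlie]
i=0: L=golf R=golf -> agree -> golf
i=1: L=delta=BASE, R=charlie -> take RIGHT -> charlie
i=2: L=golf R=golf -> agree -> golf
i=3: L=india, R=foxtrot=BASE -> take LEFT -> india
i=4: L=india, R=echo=BASE -> take LEFT -> india
i=5: BASE=golf L=delta R=hotel all differ -> CONFLICT
i=6: L=foxtrot, R=bravo=BASE -> take LEFT -> foxtrot
i=7: L=charlie R=charlie -> agree -> charlie
Conflict count: 1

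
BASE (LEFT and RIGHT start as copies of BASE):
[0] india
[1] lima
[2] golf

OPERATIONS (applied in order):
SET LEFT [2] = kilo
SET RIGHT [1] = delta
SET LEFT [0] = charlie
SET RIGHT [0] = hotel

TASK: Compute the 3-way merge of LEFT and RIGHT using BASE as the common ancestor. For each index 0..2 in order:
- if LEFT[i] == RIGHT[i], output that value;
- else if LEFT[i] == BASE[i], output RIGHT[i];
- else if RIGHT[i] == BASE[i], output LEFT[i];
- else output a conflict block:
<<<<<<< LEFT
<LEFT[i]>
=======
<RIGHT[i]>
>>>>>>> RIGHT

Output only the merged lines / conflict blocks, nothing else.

Final LEFT:  [charlie, lima, kilo]
Final RIGHT: [hotel, delta, golf]
i=0: BASE=india L=charlie R=hotel all differ -> CONFLICT
i=1: L=lima=BASE, R=delta -> take RIGHT -> delta
i=2: L=kilo, R=golf=BASE -> take LEFT -> kilo

Answer: <<<<<<< LEFT
charlie
=======
hotel
>>>>>>> RIGHT
delta
kilo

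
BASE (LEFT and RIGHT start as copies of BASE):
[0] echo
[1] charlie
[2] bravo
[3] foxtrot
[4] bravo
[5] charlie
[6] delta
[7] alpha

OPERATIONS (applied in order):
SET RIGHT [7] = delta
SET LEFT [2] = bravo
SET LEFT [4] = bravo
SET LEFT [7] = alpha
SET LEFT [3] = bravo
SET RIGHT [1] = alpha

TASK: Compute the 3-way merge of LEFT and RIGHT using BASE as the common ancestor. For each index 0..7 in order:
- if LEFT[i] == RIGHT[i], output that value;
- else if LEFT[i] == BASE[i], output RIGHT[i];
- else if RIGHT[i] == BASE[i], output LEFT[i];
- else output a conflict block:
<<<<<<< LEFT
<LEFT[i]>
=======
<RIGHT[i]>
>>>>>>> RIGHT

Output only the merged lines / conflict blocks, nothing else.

Answer: echo
alpha
bravo
bravo
bravo
charlie
delta
delta

Derivation:
Final LEFT:  [echo, charlie, bravo, bravo, bravo, charlie, delta, alpha]
Final RIGHT: [echo, alpha, bravo, foxtrot, bravo, charlie, delta, delta]
i=0: L=echo R=echo -> agree -> echo
i=1: L=charlie=BASE, R=alpha -> take RIGHT -> alpha
i=2: L=bravo R=bravo -> agree -> bravo
i=3: L=bravo, R=foxtrot=BASE -> take LEFT -> bravo
i=4: L=bravo R=bravo -> agree -> bravo
i=5: L=charlie R=charlie -> agree -> charlie
i=6: L=delta R=delta -> agree -> delta
i=7: L=alpha=BASE, R=delta -> take RIGHT -> delta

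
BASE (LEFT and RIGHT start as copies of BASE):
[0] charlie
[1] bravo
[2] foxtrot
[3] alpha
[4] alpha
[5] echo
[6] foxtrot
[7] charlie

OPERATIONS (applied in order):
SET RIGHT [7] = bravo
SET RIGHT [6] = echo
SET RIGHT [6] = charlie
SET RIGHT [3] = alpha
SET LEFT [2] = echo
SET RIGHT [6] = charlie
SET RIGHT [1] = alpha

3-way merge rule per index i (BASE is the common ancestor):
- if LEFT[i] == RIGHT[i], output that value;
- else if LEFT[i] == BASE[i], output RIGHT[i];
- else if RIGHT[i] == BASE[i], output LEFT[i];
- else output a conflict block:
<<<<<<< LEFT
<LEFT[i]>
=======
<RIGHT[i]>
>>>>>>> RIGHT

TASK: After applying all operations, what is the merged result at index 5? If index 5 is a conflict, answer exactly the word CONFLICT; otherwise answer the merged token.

Final LEFT:  [charlie, bravo, echo, alpha, alpha, echo, foxtrot, charlie]
Final RIGHT: [charlie, alpha, foxtrot, alpha, alpha, echo, charlie, bravo]
i=0: L=charlie R=charlie -> agree -> charlie
i=1: L=bravo=BASE, R=alpha -> take RIGHT -> alpha
i=2: L=echo, R=foxtrot=BASE -> take LEFT -> echo
i=3: L=alpha R=alpha -> agree -> alpha
i=4: L=alpha R=alpha -> agree -> alpha
i=5: L=echo R=echo -> agree -> echo
i=6: L=foxtrot=BASE, R=charlie -> take RIGHT -> charlie
i=7: L=charlie=BASE, R=bravo -> take RIGHT -> bravo
Index 5 -> echo

Answer: echo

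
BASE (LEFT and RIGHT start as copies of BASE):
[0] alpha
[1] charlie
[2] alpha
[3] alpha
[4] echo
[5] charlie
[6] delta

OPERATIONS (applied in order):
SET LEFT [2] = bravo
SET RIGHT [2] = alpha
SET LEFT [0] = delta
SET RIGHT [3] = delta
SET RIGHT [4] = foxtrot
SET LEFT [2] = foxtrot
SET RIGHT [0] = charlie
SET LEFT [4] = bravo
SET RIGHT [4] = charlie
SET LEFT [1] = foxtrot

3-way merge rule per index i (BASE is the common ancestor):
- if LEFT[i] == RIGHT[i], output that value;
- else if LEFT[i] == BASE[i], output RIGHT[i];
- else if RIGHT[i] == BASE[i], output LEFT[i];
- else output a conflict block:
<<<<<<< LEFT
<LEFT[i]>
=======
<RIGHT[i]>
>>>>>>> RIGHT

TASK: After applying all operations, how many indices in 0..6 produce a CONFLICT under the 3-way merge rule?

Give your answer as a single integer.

Answer: 2

Derivation:
Final LEFT:  [delta, foxtrot, foxtrot, alpha, bravo, charlie, delta]
Final RIGHT: [charlie, charlie, alpha, delta, charlie, charlie, delta]
i=0: BASE=alpha L=delta R=charlie all differ -> CONFLICT
i=1: L=foxtrot, R=charlie=BASE -> take LEFT -> foxtrot
i=2: L=foxtrot, R=alpha=BASE -> take LEFT -> foxtrot
i=3: L=alpha=BASE, R=delta -> take RIGHT -> delta
i=4: BASE=echo L=bravo R=charlie all differ -> CONFLICT
i=5: L=charlie R=charlie -> agree -> charlie
i=6: L=delta R=delta -> agree -> delta
Conflict count: 2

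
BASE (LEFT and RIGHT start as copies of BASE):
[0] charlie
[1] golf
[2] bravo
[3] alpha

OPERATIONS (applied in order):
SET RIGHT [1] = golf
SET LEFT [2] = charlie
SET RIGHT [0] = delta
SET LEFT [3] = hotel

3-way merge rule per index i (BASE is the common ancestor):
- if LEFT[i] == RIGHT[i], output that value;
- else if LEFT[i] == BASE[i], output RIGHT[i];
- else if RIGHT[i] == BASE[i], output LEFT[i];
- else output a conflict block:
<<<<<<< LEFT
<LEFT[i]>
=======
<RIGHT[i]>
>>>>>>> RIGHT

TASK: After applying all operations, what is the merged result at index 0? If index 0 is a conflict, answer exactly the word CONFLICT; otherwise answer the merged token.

Answer: delta

Derivation:
Final LEFT:  [charlie, golf, charlie, hotel]
Final RIGHT: [delta, golf, bravo, alpha]
i=0: L=charlie=BASE, R=delta -> take RIGHT -> delta
i=1: L=golf R=golf -> agree -> golf
i=2: L=charlie, R=bravo=BASE -> take LEFT -> charlie
i=3: L=hotel, R=alpha=BASE -> take LEFT -> hotel
Index 0 -> delta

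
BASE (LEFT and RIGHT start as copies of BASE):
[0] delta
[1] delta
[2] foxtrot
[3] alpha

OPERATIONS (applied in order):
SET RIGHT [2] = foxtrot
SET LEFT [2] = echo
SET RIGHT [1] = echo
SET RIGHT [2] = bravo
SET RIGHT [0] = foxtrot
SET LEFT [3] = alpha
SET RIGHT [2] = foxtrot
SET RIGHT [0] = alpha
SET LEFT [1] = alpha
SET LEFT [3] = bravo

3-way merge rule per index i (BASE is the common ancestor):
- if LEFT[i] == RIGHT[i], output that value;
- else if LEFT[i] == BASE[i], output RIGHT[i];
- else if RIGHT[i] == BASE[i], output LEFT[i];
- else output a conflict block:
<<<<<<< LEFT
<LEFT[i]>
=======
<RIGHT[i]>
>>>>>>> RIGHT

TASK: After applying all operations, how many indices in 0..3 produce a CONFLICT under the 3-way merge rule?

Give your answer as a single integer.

Final LEFT:  [delta, alpha, echo, bravo]
Final RIGHT: [alpha, echo, foxtrot, alpha]
i=0: L=delta=BASE, R=alpha -> take RIGHT -> alpha
i=1: BASE=delta L=alpha R=echo all differ -> CONFLICT
i=2: L=echo, R=foxtrot=BASE -> take LEFT -> echo
i=3: L=bravo, R=alpha=BASE -> take LEFT -> bravo
Conflict count: 1

Answer: 1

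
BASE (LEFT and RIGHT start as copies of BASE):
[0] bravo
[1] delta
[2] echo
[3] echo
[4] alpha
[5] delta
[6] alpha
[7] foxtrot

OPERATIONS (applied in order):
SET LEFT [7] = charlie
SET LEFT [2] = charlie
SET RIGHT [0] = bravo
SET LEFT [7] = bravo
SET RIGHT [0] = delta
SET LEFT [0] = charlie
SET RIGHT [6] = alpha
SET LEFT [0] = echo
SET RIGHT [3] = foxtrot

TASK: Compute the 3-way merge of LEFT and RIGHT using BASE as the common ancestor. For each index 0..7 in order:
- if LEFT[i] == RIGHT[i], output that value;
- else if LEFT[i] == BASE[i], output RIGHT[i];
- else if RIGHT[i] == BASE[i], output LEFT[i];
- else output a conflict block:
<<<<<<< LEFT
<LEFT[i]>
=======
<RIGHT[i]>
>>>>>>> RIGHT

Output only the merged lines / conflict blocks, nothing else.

Answer: <<<<<<< LEFT
echo
=======
delta
>>>>>>> RIGHT
delta
charlie
foxtrot
alpha
delta
alpha
bravo

Derivation:
Final LEFT:  [echo, delta, charlie, echo, alpha, delta, alpha, bravo]
Final RIGHT: [delta, delta, echo, foxtrot, alpha, delta, alpha, foxtrot]
i=0: BASE=bravo L=echo R=delta all differ -> CONFLICT
i=1: L=delta R=delta -> agree -> delta
i=2: L=charlie, R=echo=BASE -> take LEFT -> charlie
i=3: L=echo=BASE, R=foxtrot -> take RIGHT -> foxtrot
i=4: L=alpha R=alpha -> agree -> alpha
i=5: L=delta R=delta -> agree -> delta
i=6: L=alpha R=alpha -> agree -> alpha
i=7: L=bravo, R=foxtrot=BASE -> take LEFT -> bravo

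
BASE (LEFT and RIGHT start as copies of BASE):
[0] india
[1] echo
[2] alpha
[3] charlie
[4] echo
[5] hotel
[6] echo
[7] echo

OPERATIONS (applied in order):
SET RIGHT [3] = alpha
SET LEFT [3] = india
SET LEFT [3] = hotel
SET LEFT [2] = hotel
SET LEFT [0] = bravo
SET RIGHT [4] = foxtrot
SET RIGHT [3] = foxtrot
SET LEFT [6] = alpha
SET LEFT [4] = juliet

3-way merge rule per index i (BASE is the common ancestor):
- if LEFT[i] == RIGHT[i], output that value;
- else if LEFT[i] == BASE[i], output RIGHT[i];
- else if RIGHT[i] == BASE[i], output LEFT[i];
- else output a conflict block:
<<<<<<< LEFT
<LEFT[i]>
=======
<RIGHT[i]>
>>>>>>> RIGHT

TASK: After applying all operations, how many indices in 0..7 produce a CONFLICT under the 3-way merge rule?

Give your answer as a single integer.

Final LEFT:  [bravo, echo, hotel, hotel, juliet, hotel, alpha, echo]
Final RIGHT: [india, echo, alpha, foxtrot, foxtrot, hotel, echo, echo]
i=0: L=bravo, R=india=BASE -> take LEFT -> bravo
i=1: L=echo R=echo -> agree -> echo
i=2: L=hotel, R=alpha=BASE -> take LEFT -> hotel
i=3: BASE=charlie L=hotel R=foxtrot all differ -> CONFLICT
i=4: BASE=echo L=juliet R=foxtrot all differ -> CONFLICT
i=5: L=hotel R=hotel -> agree -> hotel
i=6: L=alpha, R=echo=BASE -> take LEFT -> alpha
i=7: L=echo R=echo -> agree -> echo
Conflict count: 2

Answer: 2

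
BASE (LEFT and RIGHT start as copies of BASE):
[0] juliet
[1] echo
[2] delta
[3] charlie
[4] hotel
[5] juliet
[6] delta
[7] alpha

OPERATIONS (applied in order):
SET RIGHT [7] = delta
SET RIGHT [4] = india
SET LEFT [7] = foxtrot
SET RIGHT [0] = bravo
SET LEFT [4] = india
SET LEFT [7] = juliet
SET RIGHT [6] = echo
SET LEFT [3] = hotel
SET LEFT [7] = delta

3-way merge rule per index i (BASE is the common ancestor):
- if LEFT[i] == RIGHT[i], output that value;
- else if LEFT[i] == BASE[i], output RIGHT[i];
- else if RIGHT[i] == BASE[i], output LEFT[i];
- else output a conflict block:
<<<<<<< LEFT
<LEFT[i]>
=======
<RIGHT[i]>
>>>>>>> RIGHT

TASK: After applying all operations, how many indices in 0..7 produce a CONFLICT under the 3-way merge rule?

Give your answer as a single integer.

Answer: 0

Derivation:
Final LEFT:  [juliet, echo, delta, hotel, india, juliet, delta, delta]
Final RIGHT: [bravo, echo, delta, charlie, india, juliet, echo, delta]
i=0: L=juliet=BASE, R=bravo -> take RIGHT -> bravo
i=1: L=echo R=echo -> agree -> echo
i=2: L=delta R=delta -> agree -> delta
i=3: L=hotel, R=charlie=BASE -> take LEFT -> hotel
i=4: L=india R=india -> agree -> india
i=5: L=juliet R=juliet -> agree -> juliet
i=6: L=delta=BASE, R=echo -> take RIGHT -> echo
i=7: L=delta R=delta -> agree -> delta
Conflict count: 0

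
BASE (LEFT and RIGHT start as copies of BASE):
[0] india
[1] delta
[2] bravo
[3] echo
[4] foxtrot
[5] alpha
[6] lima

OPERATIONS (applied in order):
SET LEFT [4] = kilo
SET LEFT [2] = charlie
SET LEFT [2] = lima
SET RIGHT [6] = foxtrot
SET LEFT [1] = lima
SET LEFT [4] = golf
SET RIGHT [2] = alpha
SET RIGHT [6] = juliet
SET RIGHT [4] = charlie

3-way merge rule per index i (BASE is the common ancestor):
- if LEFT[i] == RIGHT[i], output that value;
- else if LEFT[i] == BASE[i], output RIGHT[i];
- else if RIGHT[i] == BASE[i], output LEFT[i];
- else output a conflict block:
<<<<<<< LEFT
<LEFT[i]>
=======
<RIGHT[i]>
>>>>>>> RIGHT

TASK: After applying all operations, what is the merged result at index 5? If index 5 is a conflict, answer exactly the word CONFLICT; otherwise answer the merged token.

Final LEFT:  [india, lima, lima, echo, golf, alpha, lima]
Final RIGHT: [india, delta, alpha, echo, charlie, alpha, juliet]
i=0: L=india R=india -> agree -> india
i=1: L=lima, R=delta=BASE -> take LEFT -> lima
i=2: BASE=bravo L=lima R=alpha all differ -> CONFLICT
i=3: L=echo R=echo -> agree -> echo
i=4: BASE=foxtrot L=golf R=charlie all differ -> CONFLICT
i=5: L=alpha R=alpha -> agree -> alpha
i=6: L=lima=BASE, R=juliet -> take RIGHT -> juliet
Index 5 -> alpha

Answer: alpha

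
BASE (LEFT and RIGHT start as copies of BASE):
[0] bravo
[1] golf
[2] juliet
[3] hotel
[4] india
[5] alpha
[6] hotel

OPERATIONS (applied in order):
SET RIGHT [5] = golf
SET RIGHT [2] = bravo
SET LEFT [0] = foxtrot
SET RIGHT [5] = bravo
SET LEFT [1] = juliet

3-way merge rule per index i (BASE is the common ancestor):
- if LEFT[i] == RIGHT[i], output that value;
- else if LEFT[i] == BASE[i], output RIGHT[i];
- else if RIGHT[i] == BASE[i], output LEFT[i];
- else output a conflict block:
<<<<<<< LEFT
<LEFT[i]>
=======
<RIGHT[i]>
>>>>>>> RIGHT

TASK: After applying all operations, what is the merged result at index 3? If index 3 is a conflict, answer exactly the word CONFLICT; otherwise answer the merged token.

Final LEFT:  [foxtrot, juliet, juliet, hotel, india, alpha, hotel]
Final RIGHT: [bravo, golf, bravo, hotel, india, bravo, hotel]
i=0: L=foxtrot, R=bravo=BASE -> take LEFT -> foxtrot
i=1: L=juliet, R=golf=BASE -> take LEFT -> juliet
i=2: L=juliet=BASE, R=bravo -> take RIGHT -> bravo
i=3: L=hotel R=hotel -> agree -> hotel
i=4: L=india R=india -> agree -> india
i=5: L=alpha=BASE, R=bravo -> take RIGHT -> bravo
i=6: L=hotel R=hotel -> agree -> hotel
Index 3 -> hotel

Answer: hotel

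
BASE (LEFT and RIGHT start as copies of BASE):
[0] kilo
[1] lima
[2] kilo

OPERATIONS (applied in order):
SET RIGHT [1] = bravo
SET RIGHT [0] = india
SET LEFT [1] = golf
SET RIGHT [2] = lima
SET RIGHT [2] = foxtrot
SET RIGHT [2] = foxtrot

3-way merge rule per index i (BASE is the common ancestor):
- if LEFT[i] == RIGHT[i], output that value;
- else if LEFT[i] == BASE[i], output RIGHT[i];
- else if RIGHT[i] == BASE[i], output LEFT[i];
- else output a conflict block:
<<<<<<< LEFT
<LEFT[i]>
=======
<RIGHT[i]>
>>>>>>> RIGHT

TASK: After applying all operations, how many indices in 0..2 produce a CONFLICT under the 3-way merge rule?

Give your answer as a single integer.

Answer: 1

Derivation:
Final LEFT:  [kilo, golf, kilo]
Final RIGHT: [india, bravo, foxtrot]
i=0: L=kilo=BASE, R=india -> take RIGHT -> india
i=1: BASE=lima L=golf R=bravo all differ -> CONFLICT
i=2: L=kilo=BASE, R=foxtrot -> take RIGHT -> foxtrot
Conflict count: 1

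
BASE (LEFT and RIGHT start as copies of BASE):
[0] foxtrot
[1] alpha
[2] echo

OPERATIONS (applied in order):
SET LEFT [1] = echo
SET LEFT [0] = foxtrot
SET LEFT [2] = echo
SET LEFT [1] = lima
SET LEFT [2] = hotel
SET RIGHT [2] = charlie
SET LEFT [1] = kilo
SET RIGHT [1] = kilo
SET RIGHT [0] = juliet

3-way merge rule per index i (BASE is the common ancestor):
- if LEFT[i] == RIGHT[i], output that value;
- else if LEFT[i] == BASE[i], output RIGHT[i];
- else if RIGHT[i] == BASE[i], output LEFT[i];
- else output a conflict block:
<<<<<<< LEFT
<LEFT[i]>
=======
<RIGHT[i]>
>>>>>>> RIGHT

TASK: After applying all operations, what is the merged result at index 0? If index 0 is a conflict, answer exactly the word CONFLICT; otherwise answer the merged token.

Final LEFT:  [foxtrot, kilo, hotel]
Final RIGHT: [juliet, kilo, charlie]
i=0: L=foxtrot=BASE, R=juliet -> take RIGHT -> juliet
i=1: L=kilo R=kilo -> agree -> kilo
i=2: BASE=echo L=hotel R=charlie all differ -> CONFLICT
Index 0 -> juliet

Answer: juliet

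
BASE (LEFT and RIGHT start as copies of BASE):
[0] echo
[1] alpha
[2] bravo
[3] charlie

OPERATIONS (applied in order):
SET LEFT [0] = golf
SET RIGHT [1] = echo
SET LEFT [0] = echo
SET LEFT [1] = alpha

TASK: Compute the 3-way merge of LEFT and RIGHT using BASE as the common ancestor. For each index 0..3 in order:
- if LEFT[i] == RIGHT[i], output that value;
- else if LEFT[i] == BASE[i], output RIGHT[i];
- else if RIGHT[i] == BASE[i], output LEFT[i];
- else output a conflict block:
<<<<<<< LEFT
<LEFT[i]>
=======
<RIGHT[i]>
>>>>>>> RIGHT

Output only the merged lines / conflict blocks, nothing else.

Final LEFT:  [echo, alpha, bravo, charlie]
Final RIGHT: [echo, echo, bravo, charlie]
i=0: L=echo R=echo -> agree -> echo
i=1: L=alpha=BASE, R=echo -> take RIGHT -> echo
i=2: L=bravo R=bravo -> agree -> bravo
i=3: L=charlie R=charlie -> agree -> charlie

Answer: echo
echo
bravo
charlie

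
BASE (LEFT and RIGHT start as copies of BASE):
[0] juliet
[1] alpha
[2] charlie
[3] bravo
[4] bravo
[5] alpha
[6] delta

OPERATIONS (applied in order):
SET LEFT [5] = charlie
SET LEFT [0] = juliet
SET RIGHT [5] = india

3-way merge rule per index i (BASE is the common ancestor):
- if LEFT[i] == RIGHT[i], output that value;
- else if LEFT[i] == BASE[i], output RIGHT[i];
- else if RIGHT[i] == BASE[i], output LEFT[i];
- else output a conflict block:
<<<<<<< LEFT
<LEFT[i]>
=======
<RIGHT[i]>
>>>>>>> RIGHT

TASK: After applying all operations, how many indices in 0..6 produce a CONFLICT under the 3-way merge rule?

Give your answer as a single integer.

Answer: 1

Derivation:
Final LEFT:  [juliet, alpha, charlie, bravo, bravo, charlie, delta]
Final RIGHT: [juliet, alpha, charlie, bravo, bravo, india, delta]
i=0: L=juliet R=juliet -> agree -> juliet
i=1: L=alpha R=alpha -> agree -> alpha
i=2: L=charlie R=charlie -> agree -> charlie
i=3: L=bravo R=bravo -> agree -> bravo
i=4: L=bravo R=bravo -> agree -> bravo
i=5: BASE=alpha L=charlie R=india all differ -> CONFLICT
i=6: L=delta R=delta -> agree -> delta
Conflict count: 1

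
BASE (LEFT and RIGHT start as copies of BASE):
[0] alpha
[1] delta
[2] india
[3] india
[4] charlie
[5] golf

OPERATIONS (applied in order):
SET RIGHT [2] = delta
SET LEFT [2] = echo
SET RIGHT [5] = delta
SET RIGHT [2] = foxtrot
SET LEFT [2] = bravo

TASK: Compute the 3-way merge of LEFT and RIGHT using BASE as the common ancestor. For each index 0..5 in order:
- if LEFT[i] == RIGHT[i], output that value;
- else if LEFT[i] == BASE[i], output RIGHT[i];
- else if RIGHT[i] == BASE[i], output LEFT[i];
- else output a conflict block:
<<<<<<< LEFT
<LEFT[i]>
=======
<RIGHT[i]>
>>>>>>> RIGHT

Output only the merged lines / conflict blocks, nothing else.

Answer: alpha
delta
<<<<<<< LEFT
bravo
=======
foxtrot
>>>>>>> RIGHT
india
charlie
delta

Derivation:
Final LEFT:  [alpha, delta, bravo, india, charlie, golf]
Final RIGHT: [alpha, delta, foxtrot, india, charlie, delta]
i=0: L=alpha R=alpha -> agree -> alpha
i=1: L=delta R=delta -> agree -> delta
i=2: BASE=india L=bravo R=foxtrot all differ -> CONFLICT
i=3: L=india R=india -> agree -> india
i=4: L=charlie R=charlie -> agree -> charlie
i=5: L=golf=BASE, R=delta -> take RIGHT -> delta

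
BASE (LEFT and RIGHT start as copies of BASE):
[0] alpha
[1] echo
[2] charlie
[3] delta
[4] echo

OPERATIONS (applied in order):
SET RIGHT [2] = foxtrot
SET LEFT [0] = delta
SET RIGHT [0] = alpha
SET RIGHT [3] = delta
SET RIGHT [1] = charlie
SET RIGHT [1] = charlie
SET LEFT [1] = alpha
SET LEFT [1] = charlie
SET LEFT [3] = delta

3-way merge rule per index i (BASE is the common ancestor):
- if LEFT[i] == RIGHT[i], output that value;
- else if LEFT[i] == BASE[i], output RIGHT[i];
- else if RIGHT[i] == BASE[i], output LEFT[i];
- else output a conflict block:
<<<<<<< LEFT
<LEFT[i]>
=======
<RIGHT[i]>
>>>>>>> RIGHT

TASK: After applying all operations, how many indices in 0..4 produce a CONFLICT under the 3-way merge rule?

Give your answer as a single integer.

Final LEFT:  [delta, charlie, charlie, delta, echo]
Final RIGHT: [alpha, charlie, foxtrot, delta, echo]
i=0: L=delta, R=alpha=BASE -> take LEFT -> delta
i=1: L=charlie R=charlie -> agree -> charlie
i=2: L=charlie=BASE, R=foxtrot -> take RIGHT -> foxtrot
i=3: L=delta R=delta -> agree -> delta
i=4: L=echo R=echo -> agree -> echo
Conflict count: 0

Answer: 0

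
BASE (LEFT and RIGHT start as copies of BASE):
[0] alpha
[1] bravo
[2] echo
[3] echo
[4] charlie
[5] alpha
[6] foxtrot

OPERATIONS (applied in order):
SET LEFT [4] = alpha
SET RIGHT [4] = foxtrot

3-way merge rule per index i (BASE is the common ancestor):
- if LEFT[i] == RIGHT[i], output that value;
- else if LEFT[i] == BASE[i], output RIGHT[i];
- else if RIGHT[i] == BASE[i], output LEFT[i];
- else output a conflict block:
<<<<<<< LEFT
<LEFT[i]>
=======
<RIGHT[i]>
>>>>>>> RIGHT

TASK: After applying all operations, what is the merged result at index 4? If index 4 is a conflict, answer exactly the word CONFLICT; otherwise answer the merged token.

Final LEFT:  [alpha, bravo, echo, echo, alpha, alpha, foxtrot]
Final RIGHT: [alpha, bravo, echo, echo, foxtrot, alpha, foxtrot]
i=0: L=alpha R=alpha -> agree -> alpha
i=1: L=bravo R=bravo -> agree -> bravo
i=2: L=echo R=echo -> agree -> echo
i=3: L=echo R=echo -> agree -> echo
i=4: BASE=charlie L=alpha R=foxtrot all differ -> CONFLICT
i=5: L=alpha R=alpha -> agree -> alpha
i=6: L=foxtrot R=foxtrot -> agree -> foxtrot
Index 4 -> CONFLICT

Answer: CONFLICT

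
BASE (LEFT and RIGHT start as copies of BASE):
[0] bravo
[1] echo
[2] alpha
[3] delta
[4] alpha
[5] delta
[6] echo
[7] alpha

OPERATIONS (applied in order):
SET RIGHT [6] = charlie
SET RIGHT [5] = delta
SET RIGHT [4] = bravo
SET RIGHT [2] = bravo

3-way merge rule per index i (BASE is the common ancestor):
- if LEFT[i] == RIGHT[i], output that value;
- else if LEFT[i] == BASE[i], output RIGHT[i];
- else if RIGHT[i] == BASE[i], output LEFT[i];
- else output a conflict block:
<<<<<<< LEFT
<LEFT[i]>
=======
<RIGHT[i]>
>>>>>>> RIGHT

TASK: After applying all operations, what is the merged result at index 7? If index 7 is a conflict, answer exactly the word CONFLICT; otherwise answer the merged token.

Answer: alpha

Derivation:
Final LEFT:  [bravo, echo, alpha, delta, alpha, delta, echo, alpha]
Final RIGHT: [bravo, echo, bravo, delta, bravo, delta, charlie, alpha]
i=0: L=bravo R=bravo -> agree -> bravo
i=1: L=echo R=echo -> agree -> echo
i=2: L=alpha=BASE, R=bravo -> take RIGHT -> bravo
i=3: L=delta R=delta -> agree -> delta
i=4: L=alpha=BASE, R=bravo -> take RIGHT -> bravo
i=5: L=delta R=delta -> agree -> delta
i=6: L=echo=BASE, R=charlie -> take RIGHT -> charlie
i=7: L=alpha R=alpha -> agree -> alpha
Index 7 -> alpha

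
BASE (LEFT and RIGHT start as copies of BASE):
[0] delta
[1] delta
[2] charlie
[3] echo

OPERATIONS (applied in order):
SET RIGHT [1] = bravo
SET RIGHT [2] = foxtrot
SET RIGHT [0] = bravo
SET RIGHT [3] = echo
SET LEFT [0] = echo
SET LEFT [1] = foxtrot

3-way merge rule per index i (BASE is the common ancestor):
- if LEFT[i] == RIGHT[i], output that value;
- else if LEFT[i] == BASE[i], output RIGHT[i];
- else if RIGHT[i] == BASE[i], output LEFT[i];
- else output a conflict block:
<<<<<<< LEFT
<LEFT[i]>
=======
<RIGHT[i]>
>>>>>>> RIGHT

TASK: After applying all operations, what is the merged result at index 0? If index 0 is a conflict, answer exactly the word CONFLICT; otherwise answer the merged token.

Final LEFT:  [echo, foxtrot, charlie, echo]
Final RIGHT: [bravo, bravo, foxtrot, echo]
i=0: BASE=delta L=echo R=bravo all differ -> CONFLICT
i=1: BASE=delta L=foxtrot R=bravo all differ -> CONFLICT
i=2: L=charlie=BASE, R=foxtrot -> take RIGHT -> foxtrot
i=3: L=echo R=echo -> agree -> echo
Index 0 -> CONFLICT

Answer: CONFLICT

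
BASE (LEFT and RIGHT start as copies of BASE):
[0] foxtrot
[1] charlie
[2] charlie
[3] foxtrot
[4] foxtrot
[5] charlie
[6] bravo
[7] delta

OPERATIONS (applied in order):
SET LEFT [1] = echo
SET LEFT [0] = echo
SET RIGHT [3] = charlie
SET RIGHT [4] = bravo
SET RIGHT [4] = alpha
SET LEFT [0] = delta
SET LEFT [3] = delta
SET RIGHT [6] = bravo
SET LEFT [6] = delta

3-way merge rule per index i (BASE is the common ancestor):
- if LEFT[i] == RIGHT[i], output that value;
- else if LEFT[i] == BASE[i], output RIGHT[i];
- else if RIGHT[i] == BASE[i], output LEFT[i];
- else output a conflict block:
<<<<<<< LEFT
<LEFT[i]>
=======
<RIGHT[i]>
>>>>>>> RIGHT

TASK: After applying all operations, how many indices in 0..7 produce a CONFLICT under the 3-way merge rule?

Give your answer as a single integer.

Final LEFT:  [delta, echo, charlie, delta, foxtrot, charlie, delta, delta]
Final RIGHT: [foxtrot, charlie, charlie, charlie, alpha, charlie, bravo, delta]
i=0: L=delta, R=foxtrot=BASE -> take LEFT -> delta
i=1: L=echo, R=charlie=BASE -> take LEFT -> echo
i=2: L=charlie R=charlie -> agree -> charlie
i=3: BASE=foxtrot L=delta R=charlie all differ -> CONFLICT
i=4: L=foxtrot=BASE, R=alpha -> take RIGHT -> alpha
i=5: L=charlie R=charlie -> agree -> charlie
i=6: L=delta, R=bravo=BASE -> take LEFT -> delta
i=7: L=delta R=delta -> agree -> delta
Conflict count: 1

Answer: 1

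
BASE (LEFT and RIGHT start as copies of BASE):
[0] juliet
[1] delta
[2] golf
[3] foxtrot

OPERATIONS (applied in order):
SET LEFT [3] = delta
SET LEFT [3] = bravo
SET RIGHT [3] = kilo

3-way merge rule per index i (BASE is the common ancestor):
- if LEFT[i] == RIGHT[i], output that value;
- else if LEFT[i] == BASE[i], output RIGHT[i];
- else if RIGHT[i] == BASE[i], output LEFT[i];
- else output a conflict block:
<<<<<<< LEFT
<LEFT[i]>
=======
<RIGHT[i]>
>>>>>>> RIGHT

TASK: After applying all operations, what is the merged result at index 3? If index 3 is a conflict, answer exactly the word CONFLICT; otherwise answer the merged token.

Answer: CONFLICT

Derivation:
Final LEFT:  [juliet, delta, golf, bravo]
Final RIGHT: [juliet, delta, golf, kilo]
i=0: L=juliet R=juliet -> agree -> juliet
i=1: L=delta R=delta -> agree -> delta
i=2: L=golf R=golf -> agree -> golf
i=3: BASE=foxtrot L=bravo R=kilo all differ -> CONFLICT
Index 3 -> CONFLICT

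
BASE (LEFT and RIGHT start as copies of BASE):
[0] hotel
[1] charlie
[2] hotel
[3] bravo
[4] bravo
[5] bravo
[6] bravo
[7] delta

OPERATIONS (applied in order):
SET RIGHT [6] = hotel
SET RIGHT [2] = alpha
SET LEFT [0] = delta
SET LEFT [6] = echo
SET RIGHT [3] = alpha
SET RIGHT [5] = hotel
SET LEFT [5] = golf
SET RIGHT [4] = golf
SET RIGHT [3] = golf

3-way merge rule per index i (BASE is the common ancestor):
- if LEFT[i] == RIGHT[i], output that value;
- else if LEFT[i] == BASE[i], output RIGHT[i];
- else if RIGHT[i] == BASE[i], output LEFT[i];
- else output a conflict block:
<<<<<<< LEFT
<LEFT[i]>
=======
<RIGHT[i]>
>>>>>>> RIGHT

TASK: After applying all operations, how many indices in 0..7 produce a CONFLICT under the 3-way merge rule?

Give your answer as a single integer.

Final LEFT:  [delta, charlie, hotel, bravo, bravo, golf, echo, delta]
Final RIGHT: [hotel, charlie, alpha, golf, golf, hotel, hotel, delta]
i=0: L=delta, R=hotel=BASE -> take LEFT -> delta
i=1: L=charlie R=charlie -> agree -> charlie
i=2: L=hotel=BASE, R=alpha -> take RIGHT -> alpha
i=3: L=bravo=BASE, R=golf -> take RIGHT -> golf
i=4: L=bravo=BASE, R=golf -> take RIGHT -> golf
i=5: BASE=bravo L=golf R=hotel all differ -> CONFLICT
i=6: BASE=bravo L=echo R=hotel all differ -> CONFLICT
i=7: L=delta R=delta -> agree -> delta
Conflict count: 2

Answer: 2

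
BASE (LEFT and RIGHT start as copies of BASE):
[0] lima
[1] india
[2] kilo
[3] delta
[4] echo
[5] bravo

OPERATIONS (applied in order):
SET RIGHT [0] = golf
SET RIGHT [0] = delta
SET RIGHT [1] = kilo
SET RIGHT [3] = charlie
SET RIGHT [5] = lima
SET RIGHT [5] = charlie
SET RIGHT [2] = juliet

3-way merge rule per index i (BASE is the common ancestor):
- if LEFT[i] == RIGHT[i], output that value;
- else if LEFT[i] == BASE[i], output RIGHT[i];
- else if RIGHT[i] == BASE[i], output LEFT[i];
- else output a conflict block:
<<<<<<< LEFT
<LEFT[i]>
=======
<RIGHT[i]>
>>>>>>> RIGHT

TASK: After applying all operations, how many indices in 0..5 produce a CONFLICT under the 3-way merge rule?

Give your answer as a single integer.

Final LEFT:  [lima, india, kilo, delta, echo, bravo]
Final RIGHT: [delta, kilo, juliet, charlie, echo, charlie]
i=0: L=lima=BASE, R=delta -> take RIGHT -> delta
i=1: L=india=BASE, R=kilo -> take RIGHT -> kilo
i=2: L=kilo=BASE, R=juliet -> take RIGHT -> juliet
i=3: L=delta=BASE, R=charlie -> take RIGHT -> charlie
i=4: L=echo R=echo -> agree -> echo
i=5: L=bravo=BASE, R=charlie -> take RIGHT -> charlie
Conflict count: 0

Answer: 0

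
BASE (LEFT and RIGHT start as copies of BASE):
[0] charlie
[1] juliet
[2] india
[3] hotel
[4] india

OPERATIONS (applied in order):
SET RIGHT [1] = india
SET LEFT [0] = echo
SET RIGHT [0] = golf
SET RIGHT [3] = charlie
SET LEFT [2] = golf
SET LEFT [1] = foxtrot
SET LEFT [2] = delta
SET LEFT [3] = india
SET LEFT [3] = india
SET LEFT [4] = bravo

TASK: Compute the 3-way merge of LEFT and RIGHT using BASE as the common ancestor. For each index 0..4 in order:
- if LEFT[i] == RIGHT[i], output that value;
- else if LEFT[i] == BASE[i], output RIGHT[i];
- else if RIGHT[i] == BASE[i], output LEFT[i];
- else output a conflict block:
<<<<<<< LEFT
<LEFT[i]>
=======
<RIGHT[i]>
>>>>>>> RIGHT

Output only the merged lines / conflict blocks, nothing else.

Answer: <<<<<<< LEFT
echo
=======
golf
>>>>>>> RIGHT
<<<<<<< LEFT
foxtrot
=======
india
>>>>>>> RIGHT
delta
<<<<<<< LEFT
india
=======
charlie
>>>>>>> RIGHT
bravo

Derivation:
Final LEFT:  [echo, foxtrot, delta, india, bravo]
Final RIGHT: [golf, india, india, charlie, india]
i=0: BASE=charlie L=echo R=golf all differ -> CONFLICT
i=1: BASE=juliet L=foxtrot R=india all differ -> CONFLICT
i=2: L=delta, R=india=BASE -> take LEFT -> delta
i=3: BASE=hotel L=india R=charlie all differ -> CONFLICT
i=4: L=bravo, R=india=BASE -> take LEFT -> bravo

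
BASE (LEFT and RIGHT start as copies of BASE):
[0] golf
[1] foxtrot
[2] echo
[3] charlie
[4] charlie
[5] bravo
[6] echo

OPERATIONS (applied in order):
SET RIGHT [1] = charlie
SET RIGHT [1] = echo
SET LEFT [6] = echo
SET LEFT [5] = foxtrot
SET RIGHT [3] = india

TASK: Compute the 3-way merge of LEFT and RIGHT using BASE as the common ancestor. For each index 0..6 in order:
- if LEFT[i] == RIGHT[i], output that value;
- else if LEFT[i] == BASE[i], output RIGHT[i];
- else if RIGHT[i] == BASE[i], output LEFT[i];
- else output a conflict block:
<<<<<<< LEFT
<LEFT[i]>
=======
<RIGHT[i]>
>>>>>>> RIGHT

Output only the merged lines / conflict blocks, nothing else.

Final LEFT:  [golf, foxtrot, echo, charlie, charlie, foxtrot, echo]
Final RIGHT: [golf, echo, echo, india, charlie, bravo, echo]
i=0: L=golf R=golf -> agree -> golf
i=1: L=foxtrot=BASE, R=echo -> take RIGHT -> echo
i=2: L=echo R=echo -> agree -> echo
i=3: L=charlie=BASE, R=india -> take RIGHT -> india
i=4: L=charlie R=charlie -> agree -> charlie
i=5: L=foxtrot, R=bravo=BASE -> take LEFT -> foxtrot
i=6: L=echo R=echo -> agree -> echo

Answer: golf
echo
echo
india
charlie
foxtrot
echo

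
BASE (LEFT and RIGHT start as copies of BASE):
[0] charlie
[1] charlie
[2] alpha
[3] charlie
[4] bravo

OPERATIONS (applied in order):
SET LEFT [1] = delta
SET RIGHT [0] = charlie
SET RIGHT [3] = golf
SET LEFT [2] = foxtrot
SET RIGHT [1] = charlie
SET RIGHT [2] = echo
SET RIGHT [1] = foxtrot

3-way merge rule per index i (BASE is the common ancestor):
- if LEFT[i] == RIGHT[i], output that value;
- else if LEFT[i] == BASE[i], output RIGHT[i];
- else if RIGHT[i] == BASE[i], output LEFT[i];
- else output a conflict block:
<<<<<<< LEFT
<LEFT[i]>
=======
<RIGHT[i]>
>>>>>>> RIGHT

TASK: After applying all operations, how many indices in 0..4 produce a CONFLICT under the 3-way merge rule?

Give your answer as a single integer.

Answer: 2

Derivation:
Final LEFT:  [charlie, delta, foxtrot, charlie, bravo]
Final RIGHT: [charlie, foxtrot, echo, golf, bravo]
i=0: L=charlie R=charlie -> agree -> charlie
i=1: BASE=charlie L=delta R=foxtrot all differ -> CONFLICT
i=2: BASE=alpha L=foxtrot R=echo all differ -> CONFLICT
i=3: L=charlie=BASE, R=golf -> take RIGHT -> golf
i=4: L=bravo R=bravo -> agree -> bravo
Conflict count: 2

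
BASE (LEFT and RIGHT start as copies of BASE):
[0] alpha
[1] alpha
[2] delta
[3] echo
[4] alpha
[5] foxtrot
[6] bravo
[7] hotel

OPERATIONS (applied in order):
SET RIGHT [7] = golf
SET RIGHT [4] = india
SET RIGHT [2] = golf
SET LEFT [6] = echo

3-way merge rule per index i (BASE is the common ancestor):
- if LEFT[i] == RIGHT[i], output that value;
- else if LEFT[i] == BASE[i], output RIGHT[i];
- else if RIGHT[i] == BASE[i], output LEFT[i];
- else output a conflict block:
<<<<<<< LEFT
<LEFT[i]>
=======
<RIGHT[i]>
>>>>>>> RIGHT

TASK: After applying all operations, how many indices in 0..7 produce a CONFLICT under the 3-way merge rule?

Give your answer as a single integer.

Answer: 0

Derivation:
Final LEFT:  [alpha, alpha, delta, echo, alpha, foxtrot, echo, hotel]
Final RIGHT: [alpha, alpha, golf, echo, india, foxtrot, bravo, golf]
i=0: L=alpha R=alpha -> agree -> alpha
i=1: L=alpha R=alpha -> agree -> alpha
i=2: L=delta=BASE, R=golf -> take RIGHT -> golf
i=3: L=echo R=echo -> agree -> echo
i=4: L=alpha=BASE, R=india -> take RIGHT -> india
i=5: L=foxtrot R=foxtrot -> agree -> foxtrot
i=6: L=echo, R=bravo=BASE -> take LEFT -> echo
i=7: L=hotel=BASE, R=golf -> take RIGHT -> golf
Conflict count: 0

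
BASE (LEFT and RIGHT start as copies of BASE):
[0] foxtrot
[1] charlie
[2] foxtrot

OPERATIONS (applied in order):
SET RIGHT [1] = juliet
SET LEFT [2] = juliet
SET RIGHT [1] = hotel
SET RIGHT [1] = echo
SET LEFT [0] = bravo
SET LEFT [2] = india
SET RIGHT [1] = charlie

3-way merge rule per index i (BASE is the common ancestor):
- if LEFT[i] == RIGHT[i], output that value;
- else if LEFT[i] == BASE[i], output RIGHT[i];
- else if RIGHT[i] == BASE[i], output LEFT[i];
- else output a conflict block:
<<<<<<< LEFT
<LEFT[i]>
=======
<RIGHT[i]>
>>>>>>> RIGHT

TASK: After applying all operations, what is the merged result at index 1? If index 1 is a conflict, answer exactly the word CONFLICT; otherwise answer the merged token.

Final LEFT:  [bravo, charlie, india]
Final RIGHT: [foxtrot, charlie, foxtrot]
i=0: L=bravo, R=foxtrot=BASE -> take LEFT -> bravo
i=1: L=charlie R=charlie -> agree -> charlie
i=2: L=india, R=foxtrot=BASE -> take LEFT -> india
Index 1 -> charlie

Answer: charlie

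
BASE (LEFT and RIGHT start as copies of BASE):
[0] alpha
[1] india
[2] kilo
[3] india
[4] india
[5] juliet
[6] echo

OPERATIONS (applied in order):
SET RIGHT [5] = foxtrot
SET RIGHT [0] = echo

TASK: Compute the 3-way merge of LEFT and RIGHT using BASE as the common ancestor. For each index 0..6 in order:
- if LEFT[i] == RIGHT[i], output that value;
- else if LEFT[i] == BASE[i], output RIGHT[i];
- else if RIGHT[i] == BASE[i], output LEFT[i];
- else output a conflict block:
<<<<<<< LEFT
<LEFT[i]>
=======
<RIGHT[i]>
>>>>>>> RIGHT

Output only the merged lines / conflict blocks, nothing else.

Answer: echo
india
kilo
india
india
foxtrot
echo

Derivation:
Final LEFT:  [alpha, india, kilo, india, india, juliet, echo]
Final RIGHT: [echo, india, kilo, india, india, foxtrot, echo]
i=0: L=alpha=BASE, R=echo -> take RIGHT -> echo
i=1: L=india R=india -> agree -> india
i=2: L=kilo R=kilo -> agree -> kilo
i=3: L=india R=india -> agree -> india
i=4: L=india R=india -> agree -> india
i=5: L=juliet=BASE, R=foxtrot -> take RIGHT -> foxtrot
i=6: L=echo R=echo -> agree -> echo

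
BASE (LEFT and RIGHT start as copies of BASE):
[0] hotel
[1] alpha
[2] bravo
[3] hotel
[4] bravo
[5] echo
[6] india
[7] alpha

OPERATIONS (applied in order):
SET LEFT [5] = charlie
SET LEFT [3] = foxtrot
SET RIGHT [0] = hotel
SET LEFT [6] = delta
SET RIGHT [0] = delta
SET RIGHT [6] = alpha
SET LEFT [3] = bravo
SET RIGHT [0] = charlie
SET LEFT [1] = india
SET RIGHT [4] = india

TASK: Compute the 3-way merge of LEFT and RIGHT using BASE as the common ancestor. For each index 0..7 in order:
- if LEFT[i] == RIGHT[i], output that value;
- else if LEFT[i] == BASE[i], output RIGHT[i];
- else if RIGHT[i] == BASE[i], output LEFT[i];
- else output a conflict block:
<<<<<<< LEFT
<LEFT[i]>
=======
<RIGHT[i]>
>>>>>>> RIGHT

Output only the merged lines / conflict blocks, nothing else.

Final LEFT:  [hotel, india, bravo, bravo, bravo, charlie, delta, alpha]
Final RIGHT: [charlie, alpha, bravo, hotel, india, echo, alpha, alpha]
i=0: L=hotel=BASE, R=charlie -> take RIGHT -> charlie
i=1: L=india, R=alpha=BASE -> take LEFT -> india
i=2: L=bravo R=bravo -> agree -> bravo
i=3: L=bravo, R=hotel=BASE -> take LEFT -> bravo
i=4: L=bravo=BASE, R=india -> take RIGHT -> india
i=5: L=charlie, R=echo=BASE -> take LEFT -> charlie
i=6: BASE=india L=delta R=alpha all differ -> CONFLICT
i=7: L=alpha R=alpha -> agree -> alpha

Answer: charlie
india
bravo
bravo
india
charlie
<<<<<<< LEFT
delta
=======
alpha
>>>>>>> RIGHT
alpha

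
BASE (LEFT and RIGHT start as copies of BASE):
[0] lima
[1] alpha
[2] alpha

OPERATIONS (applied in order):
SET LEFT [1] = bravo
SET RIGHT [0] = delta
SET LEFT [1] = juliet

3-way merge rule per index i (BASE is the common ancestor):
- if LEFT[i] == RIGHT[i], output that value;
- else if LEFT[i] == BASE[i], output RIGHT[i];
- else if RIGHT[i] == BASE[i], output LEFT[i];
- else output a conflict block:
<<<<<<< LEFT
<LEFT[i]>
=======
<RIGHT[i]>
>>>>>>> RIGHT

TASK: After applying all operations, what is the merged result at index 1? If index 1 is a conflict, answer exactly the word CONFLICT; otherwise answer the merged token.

Final LEFT:  [lima, juliet, alpha]
Final RIGHT: [delta, alpha, alpha]
i=0: L=lima=BASE, R=delta -> take RIGHT -> delta
i=1: L=juliet, R=alpha=BASE -> take LEFT -> juliet
i=2: L=alpha R=alpha -> agree -> alpha
Index 1 -> juliet

Answer: juliet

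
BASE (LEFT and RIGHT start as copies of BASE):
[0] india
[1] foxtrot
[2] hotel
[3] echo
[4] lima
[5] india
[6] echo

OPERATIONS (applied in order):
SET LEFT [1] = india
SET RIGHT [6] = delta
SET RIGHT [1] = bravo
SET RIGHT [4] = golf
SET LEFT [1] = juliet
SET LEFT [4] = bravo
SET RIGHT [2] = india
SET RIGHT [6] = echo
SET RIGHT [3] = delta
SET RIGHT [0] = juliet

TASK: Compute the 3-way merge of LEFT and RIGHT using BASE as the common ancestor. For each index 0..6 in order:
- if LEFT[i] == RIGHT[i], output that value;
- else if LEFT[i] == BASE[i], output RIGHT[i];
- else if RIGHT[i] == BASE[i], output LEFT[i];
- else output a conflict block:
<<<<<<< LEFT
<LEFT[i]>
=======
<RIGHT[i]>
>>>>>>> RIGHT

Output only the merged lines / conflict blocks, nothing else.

Answer: juliet
<<<<<<< LEFT
juliet
=======
bravo
>>>>>>> RIGHT
india
delta
<<<<<<< LEFT
bravo
=======
golf
>>>>>>> RIGHT
india
echo

Derivation:
Final LEFT:  [india, juliet, hotel, echo, bravo, india, echo]
Final RIGHT: [juliet, bravo, india, delta, golf, india, echo]
i=0: L=india=BASE, R=juliet -> take RIGHT -> juliet
i=1: BASE=foxtrot L=juliet R=bravo all differ -> CONFLICT
i=2: L=hotel=BASE, R=india -> take RIGHT -> india
i=3: L=echo=BASE, R=delta -> take RIGHT -> delta
i=4: BASE=lima L=bravo R=golf all differ -> CONFLICT
i=5: L=india R=india -> agree -> india
i=6: L=echo R=echo -> agree -> echo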